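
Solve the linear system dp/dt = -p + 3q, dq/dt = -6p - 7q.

Coefficient matrix A = [[-1, 3], [-6, -7]].
Characteristic polynomial det(A - λI) = λ^2 + 8λ + 25 = 0.
Eigenvalues λ = -4 ± 3i (complex conjugate pair).
For λ=-4+3i: an eigenvector is (0,1) - i(1,-1) = (0 - i, 1 + i).
A real fundamental pair from Re and Im of e^((-4+3i)t)v: X_1 = e^(-4t)(cos(3t)·(0,1) + sin(3t)·(1,-1)), X_2 = e^(-4t)(sin(3t)·(0,1) - cos(3t)·(1,-1)).
General solution: c_1X_1 + c_2X_2.

p(t) = c_1e^(-4t)sin(3t) - c_2e^(-4t)cos(3t), q(t) = -c_1e^(-4t)sin(3t) + c_1e^(-4t)cos(3t) + c_2e^(-4t)sin(3t) + c_2e^(-4t)cos(3t)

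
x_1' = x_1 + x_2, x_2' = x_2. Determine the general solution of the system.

Coefficient matrix A = [[1, 1], [0, 1]].
Characteristic polynomial det(A - λI) = λ^2 - 2λ + 1 = 0.
Single eigenvalue λ = 1 with algebraic multiplicity 2.
Eigenvector v = (-1,0); generalized eigenvector w with (A-λI)w=v is (-3,-1).
General solution: e^(t)[c_1·v + c_2·(t·v + w)].

x_1(t) = -c_1e^(t) - c_2te^(t) - 3c_2e^(t), x_2(t) = -c_2e^(t)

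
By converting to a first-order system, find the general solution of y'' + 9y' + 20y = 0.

y(t) = c_1e^(-5t) + c_2e^(-4t)

Let x_1 = y, x_2 = y'. Then x_1' = x_2 and x_2' = -20x_1 - 9x_2.
A = [[0,1],[-20,-9]]; det(A-λI) = λ^2 + 9λ + 20.
Eigenvalues λ = -5, -4 with eigenvectors (1,-5), (1,-4).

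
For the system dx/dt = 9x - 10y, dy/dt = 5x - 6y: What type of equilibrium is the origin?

saddle

A = [[9,-10],[5,-6]]; det(A-λI) = λ^2 - 3λ - 4.
λ = 4, -1: opposite signs.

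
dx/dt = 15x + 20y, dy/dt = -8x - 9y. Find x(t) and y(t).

Coefficient matrix A = [[15, 20], [-8, -9]].
Characteristic polynomial det(A - λI) = λ^2 - 6λ + 25 = 0.
Eigenvalues λ = 3 ± 4i (complex conjugate pair).
For λ=3+4i: an eigenvector is (-1,1) - i(2,-1) = (-1 - 2i, 1 + i).
A real fundamental pair from Re and Im of e^((3+4i)t)v: X_1 = e^(3t)(cos(4t)·(-1,1) + sin(4t)·(2,-1)), X_2 = e^(3t)(sin(4t)·(-1,1) - cos(4t)·(2,-1)).
General solution: C_1X_1 + C_2X_2.

x(t) = 2C_1e^(3t)sin(4t) - C_1e^(3t)cos(4t) - C_2e^(3t)sin(4t) - 2C_2e^(3t)cos(4t), y(t) = -C_1e^(3t)sin(4t) + C_1e^(3t)cos(4t) + C_2e^(3t)sin(4t) + C_2e^(3t)cos(4t)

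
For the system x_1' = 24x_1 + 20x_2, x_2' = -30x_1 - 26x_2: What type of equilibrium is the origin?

A = [[24,20],[-30,-26]]; det(A-λI) = λ^2 + 2λ - 24.
λ = 4, -6: opposite signs.

saddle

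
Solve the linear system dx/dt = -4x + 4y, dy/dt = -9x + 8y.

x(t) = -2K_1e^(2t) - 2K_2te^(2t) - K_2e^(2t), y(t) = -3K_1e^(2t) - 3K_2te^(2t) - 2K_2e^(2t)

Coefficient matrix A = [[-4, 4], [-9, 8]].
Characteristic polynomial det(A - λI) = λ^2 - 4λ + 4 = 0.
Single eigenvalue λ = 2 with algebraic multiplicity 2.
Eigenvector v = (-2,-3); generalized eigenvector w with (A-λI)w=v is (-1,-2).
General solution: e^(2t)[K_1·v + K_2·(t·v + w)].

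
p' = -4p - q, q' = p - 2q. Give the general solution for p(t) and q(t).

Coefficient matrix A = [[-4, -1], [1, -2]].
Characteristic polynomial det(A - λI) = λ^2 + 6λ + 9 = 0.
Single eigenvalue λ = -3 with algebraic multiplicity 2.
Eigenvector v = (1,-1); generalized eigenvector w with (A-λI)w=v is (-3,2).
General solution: e^(-3t)[C_1·v + C_2·(t·v + w)].

p(t) = C_1e^(-3t) + C_2te^(-3t) - 3C_2e^(-3t), q(t) = -C_1e^(-3t) - C_2te^(-3t) + 2C_2e^(-3t)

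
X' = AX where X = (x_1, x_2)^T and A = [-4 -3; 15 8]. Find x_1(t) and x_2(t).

x_1(t) = c_1e^(2t)sin(3t) - c_2e^(2t)cos(3t), x_2(t) = -2c_1e^(2t)sin(3t) - c_1e^(2t)cos(3t) - c_2e^(2t)sin(3t) + 2c_2e^(2t)cos(3t)

Coefficient matrix A = [[-4, -3], [15, 8]].
Characteristic polynomial det(A - λI) = λ^2 - 4λ + 13 = 0.
Eigenvalues λ = 2 ± 3i (complex conjugate pair).
For λ=2+3i: an eigenvector is (0,-1) - i(1,-2) = (0 - i, -1 + 2i).
A real fundamental pair from Re and Im of e^((2+3i)t)v: X_1 = e^(2t)(cos(3t)·(0,-1) + sin(3t)·(1,-2)), X_2 = e^(2t)(sin(3t)·(0,-1) - cos(3t)·(1,-2)).
General solution: c_1X_1 + c_2X_2.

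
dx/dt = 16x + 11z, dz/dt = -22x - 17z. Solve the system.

Coefficient matrix A = [[16, 11], [-22, -17]].
Characteristic polynomial det(A - λI) = λ^2 + λ - 30 = 0.
Eigenvalues λ = -6, 5.
For λ=-6: (A-λI) row 1 is [22, 11], so an eigenvector is (-1, 2).
For λ=5: (A-λI) row 1 is [11, 11], so an eigenvector is (1, -1).
General solution: K_1e^(-6t)(-1,2) + K_2e^(5t)(1,-1).

x(t) = -K_1e^(-6t) + K_2e^(5t), z(t) = 2K_1e^(-6t) - K_2e^(5t)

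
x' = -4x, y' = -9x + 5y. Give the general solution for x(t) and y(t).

x(t) = K_1e^(-4t), y(t) = K_1e^(-4t) - K_2e^(5t)

Coefficient matrix A = [[-4, 0], [-9, 5]].
Characteristic polynomial det(A - λI) = λ^2 - λ - 20 = 0.
Eigenvalues λ = -4, 5.
For λ=-4: (A-λI) row 2 is [-9, 9], so an eigenvector is (1, 1).
For λ=5: (A-λI) row 1 is [-9, 0], so an eigenvector is (0, -1).
General solution: K_1e^(-4t)(1,1) + K_2e^(5t)(0,-1).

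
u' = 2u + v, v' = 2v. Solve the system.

Coefficient matrix A = [[2, 1], [0, 2]].
Characteristic polynomial det(A - λI) = λ^2 - 4λ + 4 = 0.
Single eigenvalue λ = 2 with algebraic multiplicity 2.
Eigenvector v = (-1,0); generalized eigenvector w with (A-λI)w=v is (2,-1).
General solution: e^(2t)[c_1·v + c_2·(t·v + w)].

u(t) = -c_1e^(2t) - c_2te^(2t) + 2c_2e^(2t), v(t) = -c_2e^(2t)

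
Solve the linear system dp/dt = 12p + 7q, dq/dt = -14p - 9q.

Coefficient matrix A = [[12, 7], [-14, -9]].
Characteristic polynomial det(A - λI) = λ^2 - 3λ - 10 = 0.
Eigenvalues λ = -2, 5.
For λ=-2: (A-λI) row 1 is [14, 7], so an eigenvector is (1, -2).
For λ=5: (A-λI) row 1 is [7, 7], so an eigenvector is (1, -1).
General solution: K_1e^(-2t)(1,-2) + K_2e^(5t)(1,-1).

p(t) = K_1e^(-2t) + K_2e^(5t), q(t) = -2K_1e^(-2t) - K_2e^(5t)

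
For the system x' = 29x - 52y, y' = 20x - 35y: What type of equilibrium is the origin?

A = [[29,-52],[20,-35]]; det(A-λI) = λ^2 + 6λ + 25.
λ = -3 ± 4i: negative real part.

stable spiral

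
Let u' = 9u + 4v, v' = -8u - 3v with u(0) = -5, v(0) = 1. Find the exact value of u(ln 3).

A = [[9,4],[-8,-3]]; eigenvalues λ = 5, 1.
Eigenvectors: (-1,1) for λ=5, (-1,2) for λ=1.
From the initial condition, c_1 = 9, c_2 = -4.
u(ln 3) = (9)(3^5)(-1) + (-4)(3^1)(-1) = -2175.

-2175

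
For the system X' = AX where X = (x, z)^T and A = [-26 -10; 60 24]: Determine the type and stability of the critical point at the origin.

saddle

A = [[-26,-10],[60,24]]; det(A-λI) = λ^2 + 2λ - 24.
λ = 4, -6: opposite signs.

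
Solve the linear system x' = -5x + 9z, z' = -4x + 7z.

x(t) = -3c_1e^(t) - 3c_2te^(t) - c_2e^(t), z(t) = -2c_1e^(t) - 2c_2te^(t) - c_2e^(t)

Coefficient matrix A = [[-5, 9], [-4, 7]].
Characteristic polynomial det(A - λI) = λ^2 - 2λ + 1 = 0.
Single eigenvalue λ = 1 with algebraic multiplicity 2.
Eigenvector v = (-3,-2); generalized eigenvector w with (A-λI)w=v is (-1,-1).
General solution: e^(t)[c_1·v + c_2·(t·v + w)].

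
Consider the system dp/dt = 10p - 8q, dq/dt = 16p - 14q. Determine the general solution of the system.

p(t) = -K_1e^(-6t) + K_2e^(2t), q(t) = -2K_1e^(-6t) + K_2e^(2t)

Coefficient matrix A = [[10, -8], [16, -14]].
Characteristic polynomial det(A - λI) = λ^2 + 4λ - 12 = 0.
Eigenvalues λ = -6, 2.
For λ=-6: (A-λI) row 1 is [16, -8], so an eigenvector is (-1, -2).
For λ=2: (A-λI) row 1 is [8, -8], so an eigenvector is (1, 1).
General solution: K_1e^(-6t)(-1,-2) + K_2e^(2t)(1,1).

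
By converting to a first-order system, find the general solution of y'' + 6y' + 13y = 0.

y(t) = K_1e^(-3t)cos(2t) + K_2e^(-3t)sin(2t)

Let x_1 = y, x_2 = y'. Then x_1' = x_2 and x_2' = -13x_1 - 6x_2.
A = [[0,1],[-13,-6]]; det(A-λI) = λ^2 + 6λ + 13.
Eigenvalues λ = -3 ± 2i.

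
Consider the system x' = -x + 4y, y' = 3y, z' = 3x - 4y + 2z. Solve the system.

Coefficient matrix A = [[-1, 4, 0], [0, 3, 0], [3, -4, 2]].
det(A - λI) = 0 gives eigenvalues λ = 2, 3, -1.
For λ=2: eigenvector (0,0,1).
For λ=3: eigenvector (1,1,-1).
For λ=-1: eigenvector (1,0,-1).
General solution: c_1e^(2t)(0,0,1) + c_2e^(3t)(1,1,-1) + c_3e^(-t)(1,0,-1).

x(t) = c_2e^(3t) + c_3e^(-t), y(t) = c_2e^(3t), z(t) = c_1e^(2t) - c_2e^(3t) - c_3e^(-t)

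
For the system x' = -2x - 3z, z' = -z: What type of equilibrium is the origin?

stable node

A = [[-2,-3],[0,-1]]; det(A-λI) = λ^2 + 3λ + 2.
λ = -2, -1: both negative.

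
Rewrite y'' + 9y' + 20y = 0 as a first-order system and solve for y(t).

Let x_1 = y, x_2 = y'. Then x_1' = x_2 and x_2' = -20x_1 - 9x_2.
A = [[0,1],[-20,-9]]; det(A-λI) = λ^2 + 9λ + 20.
Eigenvalues λ = -4, -5 with eigenvectors (1,-4), (1,-5).

y(t) = C_1e^(-4t) + C_2e^(-5t)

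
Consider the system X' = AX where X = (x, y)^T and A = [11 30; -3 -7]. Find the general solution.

Coefficient matrix A = [[11, 30], [-3, -7]].
Characteristic polynomial det(A - λI) = λ^2 - 4λ + 13 = 0.
Eigenvalues λ = 2 ± 3i (complex conjugate pair).
For λ=2+3i: an eigenvector is (1,0) - i(3,-1) = (1 - 3i, 0 + i).
A real fundamental pair from Re and Im of e^((2+3i)t)v: X_1 = e^(2t)(cos(3t)·(1,0) + sin(3t)·(3,-1)), X_2 = e^(2t)(sin(3t)·(1,0) - cos(3t)·(3,-1)).
General solution: c_1X_1 + c_2X_2.

x(t) = 3c_1e^(2t)sin(3t) + c_1e^(2t)cos(3t) + c_2e^(2t)sin(3t) - 3c_2e^(2t)cos(3t), y(t) = -c_1e^(2t)sin(3t) + c_2e^(2t)cos(3t)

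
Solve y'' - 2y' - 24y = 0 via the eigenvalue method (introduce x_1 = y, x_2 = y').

Let x_1 = y, x_2 = y'. Then x_1' = x_2 and x_2' = 24x_1 + 2x_2.
A = [[0,1],[24,2]]; det(A-λI) = λ^2 - 2λ - 24.
Eigenvalues λ = 6, -4 with eigenvectors (1,6), (1,-4).

y(t) = C_1e^(6t) + C_2e^(-4t)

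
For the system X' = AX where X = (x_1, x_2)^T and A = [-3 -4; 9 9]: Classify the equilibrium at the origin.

unstable improper node

A = [[-3,-4],[9,9]]; det(A-λI) = λ^2 - 6λ + 9.
repeated λ = 3 with a single eigenvector.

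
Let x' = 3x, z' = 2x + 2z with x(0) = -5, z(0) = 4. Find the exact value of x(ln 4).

A = [[3,0],[2,2]]; eigenvalues λ = 3, 2.
Eigenvectors: (-1,-2) for λ=3, (0,1) for λ=2.
From the initial condition, c_1 = 5, c_2 = 14.
x(ln 4) = (5)(4^3)(-1) + (14)(4^2)(0) = -320.

-320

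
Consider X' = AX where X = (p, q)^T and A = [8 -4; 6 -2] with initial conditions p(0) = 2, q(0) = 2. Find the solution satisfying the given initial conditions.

p(t) = 2e^(4t), q(t) = 2e^(4t)

Coefficient matrix A = [[8, -4], [6, -2]].
Characteristic polynomial det(A - λI) = λ^2 - 6λ + 8 = 0.
Eigenvalues λ = 2, 4.
For λ=2: (A-λI) row 1 is [6, -4], so an eigenvector is (2, 3).
For λ=4: (A-λI) row 1 is [4, -4], so an eigenvector is (-1, -1).
General solution: K_1e^(2t)(2,3) + K_2e^(4t)(-1,-1).
Applying p(0)=2, q(0)=2 gives K_1=0, K_2=-2.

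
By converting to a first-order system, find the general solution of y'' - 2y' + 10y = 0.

y(t) = K_1e^(t)cos(3t) + K_2e^(t)sin(3t)

Let x_1 = y, x_2 = y'. Then x_1' = x_2 and x_2' = -10x_1 + 2x_2.
A = [[0,1],[-10,2]]; det(A-λI) = λ^2 - 2λ + 10.
Eigenvalues λ = 1 ± 3i.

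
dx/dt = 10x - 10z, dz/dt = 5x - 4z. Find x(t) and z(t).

Coefficient matrix A = [[10, -10], [5, -4]].
Characteristic polynomial det(A - λI) = λ^2 - 6λ + 10 = 0.
Eigenvalues λ = 3 ± i (complex conjugate pair).
For λ=3+i: an eigenvector is (3,2) - i(1,1) = (3 - i, 2 - i).
A real fundamental pair from Re and Im of e^((3+i)t)v: X_1 = e^(3t)(cos(t)·(3,2) + sin(t)·(1,1)), X_2 = e^(3t)(sin(t)·(3,2) - cos(t)·(1,1)).
General solution: K_1X_1 + K_2X_2.

x(t) = K_1e^(3t)sin(t) + 3K_1e^(3t)cos(t) + 3K_2e^(3t)sin(t) - K_2e^(3t)cos(t), z(t) = K_1e^(3t)sin(t) + 2K_1e^(3t)cos(t) + 2K_2e^(3t)sin(t) - K_2e^(3t)cos(t)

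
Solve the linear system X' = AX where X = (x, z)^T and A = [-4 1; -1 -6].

x(t) = -c_1e^(-5t) - c_2te^(-5t) + c_2e^(-5t), z(t) = c_1e^(-5t) + c_2te^(-5t) - 2c_2e^(-5t)

Coefficient matrix A = [[-4, 1], [-1, -6]].
Characteristic polynomial det(A - λI) = λ^2 + 10λ + 25 = 0.
Single eigenvalue λ = -5 with algebraic multiplicity 2.
Eigenvector v = (-1,1); generalized eigenvector w with (A-λI)w=v is (1,-2).
General solution: e^(-5t)[c_1·v + c_2·(t·v + w)].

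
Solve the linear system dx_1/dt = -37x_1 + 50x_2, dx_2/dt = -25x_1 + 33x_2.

Coefficient matrix A = [[-37, 50], [-25, 33]].
Characteristic polynomial det(A - λI) = λ^2 + 4λ + 29 = 0.
Eigenvalues λ = -2 ± 5i (complex conjugate pair).
For λ=-2+5i: an eigenvector is (-1,-1) - i(-3,-2) = (-1 + 3i, -1 + 2i).
A real fundamental pair from Re and Im of e^((-2+5i)t)v: X_1 = e^(-2t)(cos(5t)·(-1,-1) + sin(5t)·(-3,-2)), X_2 = e^(-2t)(sin(5t)·(-1,-1) - cos(5t)·(-3,-2)).
General solution: c_1X_1 + c_2X_2.

x_1(t) = -3c_1e^(-2t)sin(5t) - c_1e^(-2t)cos(5t) - c_2e^(-2t)sin(5t) + 3c_2e^(-2t)cos(5t), x_2(t) = -2c_1e^(-2t)sin(5t) - c_1e^(-2t)cos(5t) - c_2e^(-2t)sin(5t) + 2c_2e^(-2t)cos(5t)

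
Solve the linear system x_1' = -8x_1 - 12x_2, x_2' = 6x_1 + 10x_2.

x_1(t) = -2K_1e^(-2t) - K_2e^(4t), x_2(t) = K_1e^(-2t) + K_2e^(4t)

Coefficient matrix A = [[-8, -12], [6, 10]].
Characteristic polynomial det(A - λI) = λ^2 - 2λ - 8 = 0.
Eigenvalues λ = -2, 4.
For λ=-2: (A-λI) row 1 is [-6, -12], so an eigenvector is (-2, 1).
For λ=4: (A-λI) row 1 is [-12, -12], so an eigenvector is (-1, 1).
General solution: K_1e^(-2t)(-2,1) + K_2e^(4t)(-1,1).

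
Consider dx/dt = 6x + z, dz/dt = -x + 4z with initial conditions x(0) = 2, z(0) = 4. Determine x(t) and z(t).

x(t) = 6te^(5t) + 2e^(5t), z(t) = -6te^(5t) + 4e^(5t)

Coefficient matrix A = [[6, 1], [-1, 4]].
Characteristic polynomial det(A - λI) = λ^2 - 10λ + 25 = 0.
Single eigenvalue λ = 5 with algebraic multiplicity 2.
Eigenvector v = (1,-1); generalized eigenvector w with (A-λI)w=v is (3,-2).
General solution: e^(5t)[c_1·v + c_2·(t·v + w)].
Applying x(0)=2, z(0)=4 gives c_1=-16, c_2=6.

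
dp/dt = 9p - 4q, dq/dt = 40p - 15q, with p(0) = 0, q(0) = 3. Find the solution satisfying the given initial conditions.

p(t) = -3e^(-3t)sin(4t), q(t) = -9e^(-3t)sin(4t) + 3e^(-3t)cos(4t)

Coefficient matrix A = [[9, -4], [40, -15]].
Characteristic polynomial det(A - λI) = λ^2 + 6λ + 25 = 0.
Eigenvalues λ = -3 ± 4i (complex conjugate pair).
For λ=-3+4i: an eigenvector is (0,1) - i(-1,-3) = (0 + i, 1 + 3i).
A real fundamental pair from Re and Im of e^((-3+4i)t)v: X_1 = e^(-3t)(cos(4t)·(0,1) + sin(4t)·(-1,-3)), X_2 = e^(-3t)(sin(4t)·(0,1) - cos(4t)·(-1,-3)).
General solution: c_1X_1 + c_2X_2.
Applying p(0)=0, q(0)=3 gives c_1=3, c_2=0.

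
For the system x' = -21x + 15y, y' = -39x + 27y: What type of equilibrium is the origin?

A = [[-21,15],[-39,27]]; det(A-λI) = λ^2 - 6λ + 18.
λ = 3 ± 3i: positive real part.

unstable spiral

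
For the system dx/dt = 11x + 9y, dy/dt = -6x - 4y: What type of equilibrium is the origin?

A = [[11,9],[-6,-4]]; det(A-λI) = λ^2 - 7λ + 10.
λ = 2, 5: both positive.

unstable node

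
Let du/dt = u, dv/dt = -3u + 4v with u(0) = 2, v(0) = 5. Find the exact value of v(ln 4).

A = [[1,0],[-3,4]]; eigenvalues λ = 4, 1.
Eigenvectors: (0,1) for λ=4, (-1,-1) for λ=1.
From the initial condition, c_1 = 3, c_2 = -2.
v(ln 4) = (3)(4^4)(1) + (-2)(4^1)(-1) = 776.

776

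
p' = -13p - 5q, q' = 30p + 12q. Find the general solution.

p(t) = -c_1e^(2t) - c_2e^(-3t), q(t) = 3c_1e^(2t) + 2c_2e^(-3t)

Coefficient matrix A = [[-13, -5], [30, 12]].
Characteristic polynomial det(A - λI) = λ^2 + λ - 6 = 0.
Eigenvalues λ = 2, -3.
For λ=2: (A-λI) row 1 is [-15, -5], so an eigenvector is (-1, 3).
For λ=-3: (A-λI) row 1 is [-10, -5], so an eigenvector is (-1, 2).
General solution: c_1e^(2t)(-1,3) + c_2e^(-3t)(-1,2).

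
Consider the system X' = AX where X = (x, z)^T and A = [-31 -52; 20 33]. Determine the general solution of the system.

x(t) = -2C_1e^(t)sin(4t) - 3C_1e^(t)cos(4t) - 3C_2e^(t)sin(4t) + 2C_2e^(t)cos(4t), z(t) = C_1e^(t)sin(4t) + 2C_1e^(t)cos(4t) + 2C_2e^(t)sin(4t) - C_2e^(t)cos(4t)

Coefficient matrix A = [[-31, -52], [20, 33]].
Characteristic polynomial det(A - λI) = λ^2 - 2λ + 17 = 0.
Eigenvalues λ = 1 ± 4i (complex conjugate pair).
For λ=1+4i: an eigenvector is (-3,2) - i(-2,1) = (-3 + 2i, 2 - i).
A real fundamental pair from Re and Im of e^((1+4i)t)v: X_1 = e^(t)(cos(4t)·(-3,2) + sin(4t)·(-2,1)), X_2 = e^(t)(sin(4t)·(-3,2) - cos(4t)·(-2,1)).
General solution: C_1X_1 + C_2X_2.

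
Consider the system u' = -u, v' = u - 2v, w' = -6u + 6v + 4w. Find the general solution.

Coefficient matrix A = [[-1, 0, 0], [1, -2, 0], [-6, 6, 4]].
det(A - λI) = 0 gives eigenvalues λ = -1, -2, 4.
For λ=-1: eigenvector (1,1,0).
For λ=-2: eigenvector (0,1,-1).
For λ=4: eigenvector (0,0,1).
General solution: K_1e^(-t)(1,1,0) + K_2e^(-2t)(0,1,-1) + K_3e^(4t)(0,0,1).

u(t) = K_1e^(-t), v(t) = K_1e^(-t) + K_2e^(-2t), w(t) = -K_2e^(-2t) + K_3e^(4t)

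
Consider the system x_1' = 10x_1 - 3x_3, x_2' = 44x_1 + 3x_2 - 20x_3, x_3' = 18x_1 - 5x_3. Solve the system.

Coefficient matrix A = [[10, 0, -3], [44, 3, -20], [18, 0, -5]].
det(A - λI) = 0 gives eigenvalues λ = 4, 3, 1.
For λ=4: eigenvector (1,4,2).
For λ=3: eigenvector (0,1,0).
For λ=1: eigenvector (1,8,3).
General solution: c_1e^(4t)(1,4,2) + c_2e^(3t)(0,1,0) + c_3e^(t)(1,8,3).

x_1(t) = c_1e^(4t) + c_3e^(t), x_2(t) = 4c_1e^(4t) + c_2e^(3t) + 8c_3e^(t), x_3(t) = 2c_1e^(4t) + 3c_3e^(t)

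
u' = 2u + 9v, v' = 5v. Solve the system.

u(t) = -3c_1e^(5t) + c_2e^(2t), v(t) = -c_1e^(5t)

Coefficient matrix A = [[2, 9], [0, 5]].
Characteristic polynomial det(A - λI) = λ^2 - 7λ + 10 = 0.
Eigenvalues λ = 5, 2.
For λ=5: (A-λI) row 1 is [-3, 9], so an eigenvector is (-3, -1).
For λ=2: (A-λI) row 1 is [0, 9], so an eigenvector is (1, 0).
General solution: c_1e^(5t)(-3,-1) + c_2e^(2t)(1,0).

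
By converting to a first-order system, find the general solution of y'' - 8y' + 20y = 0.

y(t) = K_1e^(4t)cos(2t) + K_2e^(4t)sin(2t)

Let x_1 = y, x_2 = y'. Then x_1' = x_2 and x_2' = -20x_1 + 8x_2.
A = [[0,1],[-20,8]]; det(A-λI) = λ^2 - 8λ + 20.
Eigenvalues λ = 4 ± 2i.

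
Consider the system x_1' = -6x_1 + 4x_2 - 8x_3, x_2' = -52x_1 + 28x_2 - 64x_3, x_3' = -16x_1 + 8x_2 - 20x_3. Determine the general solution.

Coefficient matrix A = [[-6, 4, -8], [-52, 28, -64], [-16, 8, -20]].
det(A - λI) = 0 gives eigenvalues λ = 4, 2, -4.
For λ=4: eigenvector (2,7,1).
For λ=2: eigenvector (1,2,0).
For λ=-4: eigenvector (0,2,1).
General solution: K_1e^(4t)(2,7,1) + K_2e^(2t)(1,2,0) + K_3e^(-4t)(0,2,1).

x_1(t) = 2K_1e^(4t) + K_2e^(2t), x_2(t) = 7K_1e^(4t) + 2K_2e^(2t) + 2K_3e^(-4t), x_3(t) = K_1e^(4t) + K_3e^(-4t)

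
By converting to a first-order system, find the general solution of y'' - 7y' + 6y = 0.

Let x_1 = y, x_2 = y'. Then x_1' = x_2 and x_2' = -6x_1 + 7x_2.
A = [[0,1],[-6,7]]; det(A-λI) = λ^2 - 7λ + 6.
Eigenvalues λ = 1, 6 with eigenvectors (1,1), (1,6).

y(t) = K_1e^(t) + K_2e^(6t)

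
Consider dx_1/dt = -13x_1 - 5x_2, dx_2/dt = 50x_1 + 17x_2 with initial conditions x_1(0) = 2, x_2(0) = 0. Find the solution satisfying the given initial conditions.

x_1(t) = -6e^(2t)sin(5t) + 2e^(2t)cos(5t), x_2(t) = 20e^(2t)sin(5t)

Coefficient matrix A = [[-13, -5], [50, 17]].
Characteristic polynomial det(A - λI) = λ^2 - 4λ + 29 = 0.
Eigenvalues λ = 2 ± 5i (complex conjugate pair).
For λ=2+5i: an eigenvector is (0,1) - i(-1,3) = (0 + i, 1 - 3i).
A real fundamental pair from Re and Im of e^((2+5i)t)v: X_1 = e^(2t)(cos(5t)·(0,1) + sin(5t)·(-1,3)), X_2 = e^(2t)(sin(5t)·(0,1) - cos(5t)·(-1,3)).
General solution: K_1X_1 + K_2X_2.
Applying x_1(0)=2, x_2(0)=0 gives K_1=6, K_2=2.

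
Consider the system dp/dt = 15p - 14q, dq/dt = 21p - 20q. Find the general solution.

Coefficient matrix A = [[15, -14], [21, -20]].
Characteristic polynomial det(A - λI) = λ^2 + 5λ - 6 = 0.
Eigenvalues λ = -6, 1.
For λ=-6: (A-λI) row 1 is [21, -14], so an eigenvector is (-2, -3).
For λ=1: (A-λI) row 1 is [14, -14], so an eigenvector is (-1, -1).
General solution: c_1e^(-6t)(-2,-3) + c_2e^(t)(-1,-1).

p(t) = -2c_1e^(-6t) - c_2e^(t), q(t) = -3c_1e^(-6t) - c_2e^(t)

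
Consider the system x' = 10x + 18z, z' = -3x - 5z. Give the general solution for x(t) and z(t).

Coefficient matrix A = [[10, 18], [-3, -5]].
Characteristic polynomial det(A - λI) = λ^2 - 5λ + 4 = 0.
Eigenvalues λ = 4, 1.
For λ=4: (A-λI) row 1 is [6, 18], so an eigenvector is (-3, 1).
For λ=1: (A-λI) row 1 is [9, 18], so an eigenvector is (-2, 1).
General solution: c_1e^(4t)(-3,1) + c_2e^(t)(-2,1).

x(t) = -3c_1e^(4t) - 2c_2e^(t), z(t) = c_1e^(4t) + c_2e^(t)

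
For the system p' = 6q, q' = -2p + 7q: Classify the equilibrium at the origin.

unstable node

A = [[0,6],[-2,7]]; det(A-λI) = λ^2 - 7λ + 12.
λ = 3, 4: both positive.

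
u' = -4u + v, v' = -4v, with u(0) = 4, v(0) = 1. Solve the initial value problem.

Coefficient matrix A = [[-4, 1], [0, -4]].
Characteristic polynomial det(A - λI) = λ^2 + 8λ + 16 = 0.
Single eigenvalue λ = -4 with algebraic multiplicity 2.
Eigenvector v = (-1,0); generalized eigenvector w with (A-λI)w=v is (-3,-1).
General solution: e^(-4t)[C_1·v + C_2·(t·v + w)].
Applying u(0)=4, v(0)=1 gives C_1=-1, C_2=-1.

u(t) = te^(-4t) + 4e^(-4t), v(t) = e^(-4t)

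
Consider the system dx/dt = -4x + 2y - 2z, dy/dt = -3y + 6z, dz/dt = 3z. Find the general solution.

x(t) = c_1e^(-4t) + 2c_2e^(-3t), y(t) = c_2e^(-3t) + c_3e^(3t), z(t) = c_3e^(3t)

Coefficient matrix A = [[-4, 2, -2], [0, -3, 6], [0, 0, 3]].
det(A - λI) = 0 gives eigenvalues λ = -4, -3, 3.
For λ=-4: eigenvector (1,0,0).
For λ=-3: eigenvector (2,1,0).
For λ=3: eigenvector (0,1,1).
General solution: c_1e^(-4t)(1,0,0) + c_2e^(-3t)(2,1,0) + c_3e^(3t)(0,1,1).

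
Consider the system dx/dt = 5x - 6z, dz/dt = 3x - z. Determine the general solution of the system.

x(t) = c_1e^(2t)sin(3t) - c_1e^(2t)cos(3t) - c_2e^(2t)sin(3t) - c_2e^(2t)cos(3t), z(t) = -c_1e^(2t)cos(3t) - c_2e^(2t)sin(3t)

Coefficient matrix A = [[5, -6], [3, -1]].
Characteristic polynomial det(A - λI) = λ^2 - 4λ + 13 = 0.
Eigenvalues λ = 2 ± 3i (complex conjugate pair).
For λ=2+3i: an eigenvector is (-1,-1) - i(1,0) = (-1 - i, -1).
A real fundamental pair from Re and Im of e^((2+3i)t)v: X_1 = e^(2t)(cos(3t)·(-1,-1) + sin(3t)·(1,0)), X_2 = e^(2t)(sin(3t)·(-1,-1) - cos(3t)·(1,0)).
General solution: c_1X_1 + c_2X_2.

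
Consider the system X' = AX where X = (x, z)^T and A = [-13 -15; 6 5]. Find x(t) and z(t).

Coefficient matrix A = [[-13, -15], [6, 5]].
Characteristic polynomial det(A - λI) = λ^2 + 8λ + 25 = 0.
Eigenvalues λ = -4 ± 3i (complex conjugate pair).
For λ=-4+3i: an eigenvector is (1,-1) - i(2,-1) = (1 - 2i, -1 + i).
A real fundamental pair from Re and Im of e^((-4+3i)t)v: X_1 = e^(-4t)(cos(3t)·(1,-1) + sin(3t)·(2,-1)), X_2 = e^(-4t)(sin(3t)·(1,-1) - cos(3t)·(2,-1)).
General solution: C_1X_1 + C_2X_2.

x(t) = 2C_1e^(-4t)sin(3t) + C_1e^(-4t)cos(3t) + C_2e^(-4t)sin(3t) - 2C_2e^(-4t)cos(3t), z(t) = -C_1e^(-4t)sin(3t) - C_1e^(-4t)cos(3t) - C_2e^(-4t)sin(3t) + C_2e^(-4t)cos(3t)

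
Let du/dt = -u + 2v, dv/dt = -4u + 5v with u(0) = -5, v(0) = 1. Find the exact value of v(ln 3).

A = [[-1,2],[-4,5]]; eigenvalues λ = 1, 3.
Eigenvectors: (1,1) for λ=1, (-1,-2) for λ=3.
From the initial condition, c_1 = -11, c_2 = -6.
v(ln 3) = (-11)(3^1)(1) + (-6)(3^3)(-2) = 291.

291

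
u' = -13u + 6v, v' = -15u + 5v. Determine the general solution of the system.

u(t) = K_1e^(-4t)sin(3t) - K_1e^(-4t)cos(3t) - K_2e^(-4t)sin(3t) - K_2e^(-4t)cos(3t), v(t) = 2K_1e^(-4t)sin(3t) - K_1e^(-4t)cos(3t) - K_2e^(-4t)sin(3t) - 2K_2e^(-4t)cos(3t)

Coefficient matrix A = [[-13, 6], [-15, 5]].
Characteristic polynomial det(A - λI) = λ^2 + 8λ + 25 = 0.
Eigenvalues λ = -4 ± 3i (complex conjugate pair).
For λ=-4+3i: an eigenvector is (-1,-1) - i(1,2) = (-1 - i, -1 - 2i).
A real fundamental pair from Re and Im of e^((-4+3i)t)v: X_1 = e^(-4t)(cos(3t)·(-1,-1) + sin(3t)·(1,2)), X_2 = e^(-4t)(sin(3t)·(-1,-1) - cos(3t)·(1,2)).
General solution: K_1X_1 + K_2X_2.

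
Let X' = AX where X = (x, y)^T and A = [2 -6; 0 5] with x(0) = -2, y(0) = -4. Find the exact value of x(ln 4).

8032

A = [[2,-6],[0,5]]; eigenvalues λ = 5, 2.
Eigenvectors: (-2,1) for λ=5, (-1,0) for λ=2.
From the initial condition, c_1 = -4, c_2 = 10.
x(ln 4) = (-4)(4^5)(-2) + (10)(4^2)(-1) = 8032.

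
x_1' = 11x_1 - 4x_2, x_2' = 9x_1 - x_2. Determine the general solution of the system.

x_1(t) = 2c_1e^(5t) + 2c_2te^(5t) + c_2e^(5t), x_2(t) = 3c_1e^(5t) + 3c_2te^(5t) + c_2e^(5t)

Coefficient matrix A = [[11, -4], [9, -1]].
Characteristic polynomial det(A - λI) = λ^2 - 10λ + 25 = 0.
Single eigenvalue λ = 5 with algebraic multiplicity 2.
Eigenvector v = (2,3); generalized eigenvector w with (A-λI)w=v is (1,1).
General solution: e^(5t)[c_1·v + c_2·(t·v + w)].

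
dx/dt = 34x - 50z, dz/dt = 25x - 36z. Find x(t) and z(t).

x(t) = -C_1e^(-t)sin(5t) - 3C_1e^(-t)cos(5t) - 3C_2e^(-t)sin(5t) + C_2e^(-t)cos(5t), z(t) = -C_1e^(-t)sin(5t) - 2C_1e^(-t)cos(5t) - 2C_2e^(-t)sin(5t) + C_2e^(-t)cos(5t)

Coefficient matrix A = [[34, -50], [25, -36]].
Characteristic polynomial det(A - λI) = λ^2 + 2λ + 26 = 0.
Eigenvalues λ = -1 ± 5i (complex conjugate pair).
For λ=-1+5i: an eigenvector is (-3,-2) - i(-1,-1) = (-3 + i, -2 + i).
A real fundamental pair from Re and Im of e^((-1+5i)t)v: X_1 = e^(-t)(cos(5t)·(-3,-2) + sin(5t)·(-1,-1)), X_2 = e^(-t)(sin(5t)·(-3,-2) - cos(5t)·(-1,-1)).
General solution: C_1X_1 + C_2X_2.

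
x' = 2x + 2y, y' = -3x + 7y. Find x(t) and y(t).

Coefficient matrix A = [[2, 2], [-3, 7]].
Characteristic polynomial det(A - λI) = λ^2 - 9λ + 20 = 0.
Eigenvalues λ = 5, 4.
For λ=5: (A-λI) row 1 is [-3, 2], so an eigenvector is (2, 3).
For λ=4: (A-λI) row 1 is [-2, 2], so an eigenvector is (1, 1).
General solution: K_1e^(5t)(2,3) + K_2e^(4t)(1,1).

x(t) = 2K_1e^(5t) + K_2e^(4t), y(t) = 3K_1e^(5t) + K_2e^(4t)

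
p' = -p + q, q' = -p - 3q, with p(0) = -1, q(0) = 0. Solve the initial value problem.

Coefficient matrix A = [[-1, 1], [-1, -3]].
Characteristic polynomial det(A - λI) = λ^2 + 4λ + 4 = 0.
Single eigenvalue λ = -2 with algebraic multiplicity 2.
Eigenvector v = (1,-1); generalized eigenvector w with (A-λI)w=v is (1,0).
General solution: e^(-2t)[C_1·v + C_2·(t·v + w)].
Applying p(0)=-1, q(0)=0 gives C_1=0, C_2=-1.

p(t) = -te^(-2t) - e^(-2t), q(t) = te^(-2t)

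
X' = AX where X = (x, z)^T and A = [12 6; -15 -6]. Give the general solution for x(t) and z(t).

x(t) = -K_1e^(3t)sin(3t) + K_1e^(3t)cos(3t) + K_2e^(3t)sin(3t) + K_2e^(3t)cos(3t), z(t) = K_1e^(3t)sin(3t) - 2K_1e^(3t)cos(3t) - 2K_2e^(3t)sin(3t) - K_2e^(3t)cos(3t)

Coefficient matrix A = [[12, 6], [-15, -6]].
Characteristic polynomial det(A - λI) = λ^2 - 6λ + 18 = 0.
Eigenvalues λ = 3 ± 3i (complex conjugate pair).
For λ=3+3i: an eigenvector is (1,-2) - i(-1,1) = (1 + i, -2 - i).
A real fundamental pair from Re and Im of e^((3+3i)t)v: X_1 = e^(3t)(cos(3t)·(1,-2) + sin(3t)·(-1,1)), X_2 = e^(3t)(sin(3t)·(1,-2) - cos(3t)·(-1,1)).
General solution: K_1X_1 + K_2X_2.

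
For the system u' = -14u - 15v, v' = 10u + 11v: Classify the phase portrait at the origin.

saddle

A = [[-14,-15],[10,11]]; det(A-λI) = λ^2 + 3λ - 4.
λ = -4, 1: opposite signs.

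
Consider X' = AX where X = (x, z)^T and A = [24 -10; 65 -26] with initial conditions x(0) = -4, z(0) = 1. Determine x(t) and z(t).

Coefficient matrix A = [[24, -10], [65, -26]].
Characteristic polynomial det(A - λI) = λ^2 + 2λ + 26 = 0.
Eigenvalues λ = -1 ± 5i (complex conjugate pair).
For λ=-1+5i: an eigenvector is (1,3) - i(-1,-2) = (1 + i, 3 + 2i).
A real fundamental pair from Re and Im of e^((-1+5i)t)v: X_1 = e^(-t)(cos(5t)·(1,3) + sin(5t)·(-1,-2)), X_2 = e^(-t)(sin(5t)·(1,3) - cos(5t)·(-1,-2)).
General solution: C_1X_1 + C_2X_2.
Applying x(0)=-4, z(0)=1 gives C_1=9, C_2=-13.

x(t) = -22e^(-t)sin(5t) - 4e^(-t)cos(5t), z(t) = -57e^(-t)sin(5t) + e^(-t)cos(5t)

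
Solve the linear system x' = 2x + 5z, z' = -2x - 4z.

Coefficient matrix A = [[2, 5], [-2, -4]].
Characteristic polynomial det(A - λI) = λ^2 + 2λ + 2 = 0.
Eigenvalues λ = -1 ± i (complex conjugate pair).
For λ=-1+i: an eigenvector is (2,-1) - i(1,-1) = (2 - i, -1 + i).
A real fundamental pair from Re and Im of e^((-1+i)t)v: X_1 = e^(-t)(cos(t)·(2,-1) + sin(t)·(1,-1)), X_2 = e^(-t)(sin(t)·(2,-1) - cos(t)·(1,-1)).
General solution: c_1X_1 + c_2X_2.

x(t) = c_1e^(-t)sin(t) + 2c_1e^(-t)cos(t) + 2c_2e^(-t)sin(t) - c_2e^(-t)cos(t), z(t) = -c_1e^(-t)sin(t) - c_1e^(-t)cos(t) - c_2e^(-t)sin(t) + c_2e^(-t)cos(t)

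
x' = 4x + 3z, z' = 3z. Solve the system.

x(t) = c_1e^(4t) - 3c_2e^(3t), z(t) = c_2e^(3t)

Coefficient matrix A = [[4, 3], [0, 3]].
Characteristic polynomial det(A - λI) = λ^2 - 7λ + 12 = 0.
Eigenvalues λ = 4, 3.
For λ=4: (A-λI) row 1 is [0, 3], so an eigenvector is (1, 0).
For λ=3: (A-λI) row 1 is [1, 3], so an eigenvector is (-3, 1).
General solution: c_1e^(4t)(1,0) + c_2e^(3t)(-3,1).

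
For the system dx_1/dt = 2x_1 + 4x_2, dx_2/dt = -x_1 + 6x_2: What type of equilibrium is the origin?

unstable improper node

A = [[2,4],[-1,6]]; det(A-λI) = λ^2 - 8λ + 16.
repeated λ = 4 with a single eigenvector.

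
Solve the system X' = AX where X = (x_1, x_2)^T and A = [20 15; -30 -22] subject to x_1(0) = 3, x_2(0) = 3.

Coefficient matrix A = [[20, 15], [-30, -22]].
Characteristic polynomial det(A - λI) = λ^2 + 2λ + 10 = 0.
Eigenvalues λ = -1 ± 3i (complex conjugate pair).
For λ=-1+3i: an eigenvector is (2,-3) - i(-1,1) = (2 + i, -3 - i).
A real fundamental pair from Re and Im of e^((-1+3i)t)v: X_1 = e^(-t)(cos(3t)·(2,-3) + sin(3t)·(-1,1)), X_2 = e^(-t)(sin(3t)·(2,-3) - cos(3t)·(-1,1)).
General solution: C_1X_1 + C_2X_2.
Applying x_1(0)=3, x_2(0)=3 gives C_1=-6, C_2=15.

x_1(t) = 36e^(-t)sin(3t) + 3e^(-t)cos(3t), x_2(t) = -51e^(-t)sin(3t) + 3e^(-t)cos(3t)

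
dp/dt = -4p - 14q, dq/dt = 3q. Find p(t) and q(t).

p(t) = -2C_1e^(3t) - C_2e^(-4t), q(t) = C_1e^(3t)

Coefficient matrix A = [[-4, -14], [0, 3]].
Characteristic polynomial det(A - λI) = λ^2 + λ - 12 = 0.
Eigenvalues λ = 3, -4.
For λ=3: (A-λI) row 1 is [-7, -14], so an eigenvector is (-2, 1).
For λ=-4: (A-λI) row 1 is [0, -14], so an eigenvector is (-1, 0).
General solution: C_1e^(3t)(-2,1) + C_2e^(-4t)(-1,0).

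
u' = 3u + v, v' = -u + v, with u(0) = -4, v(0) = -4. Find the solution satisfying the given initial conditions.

Coefficient matrix A = [[3, 1], [-1, 1]].
Characteristic polynomial det(A - λI) = λ^2 - 4λ + 4 = 0.
Single eigenvalue λ = 2 with algebraic multiplicity 2.
Eigenvector v = (-1,1); generalized eigenvector w with (A-λI)w=v is (1,-2).
General solution: e^(2t)[c_1·v + c_2·(t·v + w)].
Applying u(0)=-4, v(0)=-4 gives c_1=12, c_2=8.

u(t) = -8te^(2t) - 4e^(2t), v(t) = 8te^(2t) - 4e^(2t)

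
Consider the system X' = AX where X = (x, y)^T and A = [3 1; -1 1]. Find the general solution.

Coefficient matrix A = [[3, 1], [-1, 1]].
Characteristic polynomial det(A - λI) = λ^2 - 4λ + 4 = 0.
Single eigenvalue λ = 2 with algebraic multiplicity 2.
Eigenvector v = (-1,1); generalized eigenvector w with (A-λI)w=v is (-2,1).
General solution: e^(2t)[c_1·v + c_2·(t·v + w)].

x(t) = -c_1e^(2t) - c_2te^(2t) - 2c_2e^(2t), y(t) = c_1e^(2t) + c_2te^(2t) + c_2e^(2t)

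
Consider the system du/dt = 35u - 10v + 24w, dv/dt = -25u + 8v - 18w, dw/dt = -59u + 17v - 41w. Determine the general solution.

Coefficient matrix A = [[35, -10, 24], [-25, 8, -18], [-59, 17, -41]].
det(A - λI) = 0 gives eigenvalues λ = -3, 4, 1.
For λ=-3: eigenvector (1,-1,-2).
For λ=4: eigenvector (2,-1,-3).
For λ=1: eigenvector (-1,-1,1).
General solution: K_1e^(-3t)(1,-1,-2) + K_2e^(4t)(2,-1,-3) + K_3e^(t)(-1,-1,1).

u(t) = K_1e^(-3t) + 2K_2e^(4t) - K_3e^(t), v(t) = -K_1e^(-3t) - K_2e^(4t) - K_3e^(t), w(t) = -2K_1e^(-3t) - 3K_2e^(4t) + K_3e^(t)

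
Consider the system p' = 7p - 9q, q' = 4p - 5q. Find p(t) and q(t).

p(t) = -3K_1e^(t) - 3K_2te^(t) + K_2e^(t), q(t) = -2K_1e^(t) - 2K_2te^(t) + K_2e^(t)

Coefficient matrix A = [[7, -9], [4, -5]].
Characteristic polynomial det(A - λI) = λ^2 - 2λ + 1 = 0.
Single eigenvalue λ = 1 with algebraic multiplicity 2.
Eigenvector v = (-3,-2); generalized eigenvector w with (A-λI)w=v is (1,1).
General solution: e^(t)[K_1·v + K_2·(t·v + w)].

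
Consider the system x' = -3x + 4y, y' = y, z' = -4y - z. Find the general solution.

x(t) = c_1e^(t) - c_3e^(-3t), y(t) = c_1e^(t), z(t) = -2c_1e^(t) + c_2e^(-t)

Coefficient matrix A = [[-3, 4, 0], [0, 1, 0], [0, -4, -1]].
det(A - λI) = 0 gives eigenvalues λ = 1, -1, -3.
For λ=1: eigenvector (1,1,-2).
For λ=-1: eigenvector (0,0,1).
For λ=-3: eigenvector (-1,0,0).
General solution: c_1e^(t)(1,1,-2) + c_2e^(-t)(0,0,1) + c_3e^(-3t)(-1,0,0).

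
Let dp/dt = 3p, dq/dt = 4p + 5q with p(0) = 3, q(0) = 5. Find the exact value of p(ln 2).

A = [[3,0],[4,5]]; eigenvalues λ = 5, 3.
Eigenvectors: (0,-1) for λ=5, (-1,2) for λ=3.
From the initial condition, c_1 = -11, c_2 = -3.
p(ln 2) = (-11)(2^5)(0) + (-3)(2^3)(-1) = 24.

24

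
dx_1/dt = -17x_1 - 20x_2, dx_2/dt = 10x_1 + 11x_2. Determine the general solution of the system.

Coefficient matrix A = [[-17, -20], [10, 11]].
Characteristic polynomial det(A - λI) = λ^2 + 6λ + 13 = 0.
Eigenvalues λ = -3 ± 2i (complex conjugate pair).
For λ=-3+2i: an eigenvector is (1,-1) - i(3,-2) = (1 - 3i, -1 + 2i).
A real fundamental pair from Re and Im of e^((-3+2i)t)v: X_1 = e^(-3t)(cos(2t)·(1,-1) + sin(2t)·(3,-2)), X_2 = e^(-3t)(sin(2t)·(1,-1) - cos(2t)·(3,-2)).
General solution: c_1X_1 + c_2X_2.

x_1(t) = 3c_1e^(-3t)sin(2t) + c_1e^(-3t)cos(2t) + c_2e^(-3t)sin(2t) - 3c_2e^(-3t)cos(2t), x_2(t) = -2c_1e^(-3t)sin(2t) - c_1e^(-3t)cos(2t) - c_2e^(-3t)sin(2t) + 2c_2e^(-3t)cos(2t)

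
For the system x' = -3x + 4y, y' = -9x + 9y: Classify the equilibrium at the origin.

unstable improper node

A = [[-3,4],[-9,9]]; det(A-λI) = λ^2 - 6λ + 9.
repeated λ = 3 with a single eigenvector.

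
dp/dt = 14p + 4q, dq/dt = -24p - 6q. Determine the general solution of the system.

Coefficient matrix A = [[14, 4], [-24, -6]].
Characteristic polynomial det(A - λI) = λ^2 - 8λ + 12 = 0.
Eigenvalues λ = 6, 2.
For λ=6: (A-λI) row 1 is [8, 4], so an eigenvector is (-1, 2).
For λ=2: (A-λI) row 1 is [12, 4], so an eigenvector is (-1, 3).
General solution: c_1e^(6t)(-1,2) + c_2e^(2t)(-1,3).

p(t) = -c_1e^(6t) - c_2e^(2t), q(t) = 2c_1e^(6t) + 3c_2e^(2t)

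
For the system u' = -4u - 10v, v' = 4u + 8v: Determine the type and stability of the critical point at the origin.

unstable spiral

A = [[-4,-10],[4,8]]; det(A-λI) = λ^2 - 4λ + 8.
λ = 2 ± 2i: positive real part.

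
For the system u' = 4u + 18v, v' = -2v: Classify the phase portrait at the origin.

A = [[4,18],[0,-2]]; det(A-λI) = λ^2 - 2λ - 8.
λ = -2, 4: opposite signs.

saddle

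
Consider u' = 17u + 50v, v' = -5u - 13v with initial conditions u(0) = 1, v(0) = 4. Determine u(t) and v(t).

u(t) = 43e^(2t)sin(5t) + e^(2t)cos(5t), v(t) = -13e^(2t)sin(5t) + 4e^(2t)cos(5t)

Coefficient matrix A = [[17, 50], [-5, -13]].
Characteristic polynomial det(A - λI) = λ^2 - 4λ + 29 = 0.
Eigenvalues λ = 2 ± 5i (complex conjugate pair).
For λ=2+5i: an eigenvector is (3,-1) - i(-1,0) = (3 + i, -1).
A real fundamental pair from Re and Im of e^((2+5i)t)v: X_1 = e^(2t)(cos(5t)·(3,-1) + sin(5t)·(-1,0)), X_2 = e^(2t)(sin(5t)·(3,-1) - cos(5t)·(-1,0)).
General solution: c_1X_1 + c_2X_2.
Applying u(0)=1, v(0)=4 gives c_1=-4, c_2=13.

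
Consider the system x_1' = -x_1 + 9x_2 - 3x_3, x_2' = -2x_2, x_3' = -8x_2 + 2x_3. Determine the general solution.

Coefficient matrix A = [[-1, 9, -3], [0, -2, 0], [0, -8, 2]].
det(A - λI) = 0 gives eigenvalues λ = 2, -2, -1.
For λ=2: eigenvector (-1,0,1).
For λ=-2: eigenvector (-3,1,2).
For λ=-1: eigenvector (1,0,0).
General solution: c_1e^(2t)(-1,0,1) + c_2e^(-2t)(-3,1,2) + c_3e^(-t)(1,0,0).

x_1(t) = -c_1e^(2t) - 3c_2e^(-2t) + c_3e^(-t), x_2(t) = c_2e^(-2t), x_3(t) = c_1e^(2t) + 2c_2e^(-2t)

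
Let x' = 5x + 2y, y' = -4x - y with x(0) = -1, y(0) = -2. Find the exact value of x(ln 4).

A = [[5,2],[-4,-1]]; eigenvalues λ = 3, 1.
Eigenvectors: (1,-1) for λ=3, (1,-2) for λ=1.
From the initial condition, c_1 = -4, c_2 = 3.
x(ln 4) = (-4)(4^3)(1) + (3)(4^1)(1) = -244.

-244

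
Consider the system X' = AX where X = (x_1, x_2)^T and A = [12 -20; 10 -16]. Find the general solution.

x_1(t) = -3K_1e^(-2t)sin(2t) + K_1e^(-2t)cos(2t) + K_2e^(-2t)sin(2t) + 3K_2e^(-2t)cos(2t), x_2(t) = -2K_1e^(-2t)sin(2t) + K_1e^(-2t)cos(2t) + K_2e^(-2t)sin(2t) + 2K_2e^(-2t)cos(2t)

Coefficient matrix A = [[12, -20], [10, -16]].
Characteristic polynomial det(A - λI) = λ^2 + 4λ + 8 = 0.
Eigenvalues λ = -2 ± 2i (complex conjugate pair).
For λ=-2+2i: an eigenvector is (1,1) - i(-3,-2) = (1 + 3i, 1 + 2i).
A real fundamental pair from Re and Im of e^((-2+2i)t)v: X_1 = e^(-2t)(cos(2t)·(1,1) + sin(2t)·(-3,-2)), X_2 = e^(-2t)(sin(2t)·(1,1) - cos(2t)·(-3,-2)).
General solution: K_1X_1 + K_2X_2.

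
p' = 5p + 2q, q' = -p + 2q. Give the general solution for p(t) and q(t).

p(t) = 2c_1e^(4t) - c_2e^(3t), q(t) = -c_1e^(4t) + c_2e^(3t)

Coefficient matrix A = [[5, 2], [-1, 2]].
Characteristic polynomial det(A - λI) = λ^2 - 7λ + 12 = 0.
Eigenvalues λ = 4, 3.
For λ=4: (A-λI) row 1 is [1, 2], so an eigenvector is (2, -1).
For λ=3: (A-λI) row 1 is [2, 2], so an eigenvector is (-1, 1).
General solution: c_1e^(4t)(2,-1) + c_2e^(3t)(-1,1).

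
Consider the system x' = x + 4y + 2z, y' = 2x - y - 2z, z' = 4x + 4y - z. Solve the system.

x(t) = c_1e^(-t) - c_2e^(-3t) + c_3e^(3t), y(t) = -c_1e^(-t) + c_2e^(-3t), z(t) = c_1e^(-t) + c_3e^(3t)

Coefficient matrix A = [[1, 4, 2], [2, -1, -2], [4, 4, -1]].
det(A - λI) = 0 gives eigenvalues λ = -1, -3, 3.
For λ=-1: eigenvector (1,-1,1).
For λ=-3: eigenvector (-1,1,0).
For λ=3: eigenvector (1,0,1).
General solution: c_1e^(-t)(1,-1,1) + c_2e^(-3t)(-1,1,0) + c_3e^(3t)(1,0,1).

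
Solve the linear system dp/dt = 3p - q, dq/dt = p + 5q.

Coefficient matrix A = [[3, -1], [1, 5]].
Characteristic polynomial det(A - λI) = λ^2 - 8λ + 16 = 0.
Single eigenvalue λ = 4 with algebraic multiplicity 2.
Eigenvector v = (1,-1); generalized eigenvector w with (A-λI)w=v is (-1,0).
General solution: e^(4t)[K_1·v + K_2·(t·v + w)].

p(t) = K_1e^(4t) + K_2te^(4t) - K_2e^(4t), q(t) = -K_1e^(4t) - K_2te^(4t)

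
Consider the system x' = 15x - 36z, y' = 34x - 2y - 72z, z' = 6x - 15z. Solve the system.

Coefficient matrix A = [[15, 0, -36], [34, -2, -72], [6, 0, -15]].
det(A - λI) = 0 gives eigenvalues λ = 3, -2, -3.
For λ=3: eigenvector (3,6,1).
For λ=-2: eigenvector (0,1,0).
For λ=-3: eigenvector (2,4,1).
General solution: c_1e^(3t)(3,6,1) + c_2e^(-2t)(0,1,0) + c_3e^(-3t)(2,4,1).

x(t) = 3c_1e^(3t) + 2c_3e^(-3t), y(t) = 6c_1e^(3t) + c_2e^(-2t) + 4c_3e^(-3t), z(t) = c_1e^(3t) + c_3e^(-3t)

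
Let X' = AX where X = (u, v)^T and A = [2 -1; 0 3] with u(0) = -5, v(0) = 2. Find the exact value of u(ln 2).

-28

A = [[2,-1],[0,3]]; eigenvalues λ = 3, 2.
Eigenvectors: (1,-1) for λ=3, (1,0) for λ=2.
From the initial condition, c_1 = -2, c_2 = -3.
u(ln 2) = (-2)(2^3)(1) + (-3)(2^2)(1) = -28.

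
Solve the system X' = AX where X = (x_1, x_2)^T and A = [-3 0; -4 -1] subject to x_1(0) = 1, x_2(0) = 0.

x_1(t) = e^(-3t), x_2(t) = -2e^(-t) + 2e^(-3t)

Coefficient matrix A = [[-3, 0], [-4, -1]].
Characteristic polynomial det(A - λI) = λ^2 + 4λ + 3 = 0.
Eigenvalues λ = -1, -3.
For λ=-1: (A-λI) row 1 is [-2, 0], so an eigenvector is (0, -1).
For λ=-3: (A-λI) row 2 is [-4, 2], so an eigenvector is (1, 2).
General solution: c_1e^(-t)(0,-1) + c_2e^(-3t)(1,2).
Applying x_1(0)=1, x_2(0)=0 gives c_1=2, c_2=1.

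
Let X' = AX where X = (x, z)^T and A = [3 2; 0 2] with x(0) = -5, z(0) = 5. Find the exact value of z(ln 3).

45

A = [[3,2],[0,2]]; eigenvalues λ = 2, 3.
Eigenvectors: (2,-1) for λ=2, (1,0) for λ=3.
From the initial condition, c_1 = -5, c_2 = 5.
z(ln 3) = (-5)(3^2)(-1) + (5)(3^3)(0) = 45.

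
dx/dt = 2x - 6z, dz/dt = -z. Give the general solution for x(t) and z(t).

x(t) = -c_1e^(2t) - 2c_2e^(-t), z(t) = -c_2e^(-t)

Coefficient matrix A = [[2, -6], [0, -1]].
Characteristic polynomial det(A - λI) = λ^2 - λ - 2 = 0.
Eigenvalues λ = 2, -1.
For λ=2: (A-λI) row 1 is [0, -6], so an eigenvector is (-1, 0).
For λ=-1: (A-λI) row 1 is [3, -6], so an eigenvector is (-2, -1).
General solution: c_1e^(2t)(-1,0) + c_2e^(-t)(-2,-1).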